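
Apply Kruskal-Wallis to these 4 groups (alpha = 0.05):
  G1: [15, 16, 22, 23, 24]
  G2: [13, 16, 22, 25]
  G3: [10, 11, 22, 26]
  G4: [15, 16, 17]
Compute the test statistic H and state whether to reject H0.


Step 1: Combine all N = 16 observations and assign midranks.
sorted (value, group, rank): (10,G3,1), (11,G3,2), (13,G2,3), (15,G1,4.5), (15,G4,4.5), (16,G1,7), (16,G2,7), (16,G4,7), (17,G4,9), (22,G1,11), (22,G2,11), (22,G3,11), (23,G1,13), (24,G1,14), (25,G2,15), (26,G3,16)
Step 2: Sum ranks within each group.
R_1 = 49.5 (n_1 = 5)
R_2 = 36 (n_2 = 4)
R_3 = 30 (n_3 = 4)
R_4 = 20.5 (n_4 = 3)
Step 3: H = 12/(N(N+1)) * sum(R_i^2/n_i) - 3(N+1)
     = 12/(16*17) * (49.5^2/5 + 36^2/4 + 30^2/4 + 20.5^2/3) - 3*17
     = 0.044118 * 1179.13 - 51
     = 1.020588.
Step 4: Ties present; correction factor C = 1 - 54/(16^3 - 16) = 0.986765. Corrected H = 1.020588 / 0.986765 = 1.034277.
Step 5: Under H0, H ~ chi^2(3); p-value = 0.792959.
Step 6: alpha = 0.05. fail to reject H0.

H = 1.0343, df = 3, p = 0.792959, fail to reject H0.


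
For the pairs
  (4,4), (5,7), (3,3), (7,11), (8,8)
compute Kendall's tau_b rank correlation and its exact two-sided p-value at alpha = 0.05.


Step 1: Enumerate the 10 unordered pairs (i,j) with i<j and classify each by sign(x_j-x_i) * sign(y_j-y_i).
  (1,2):dx=+1,dy=+3->C; (1,3):dx=-1,dy=-1->C; (1,4):dx=+3,dy=+7->C; (1,5):dx=+4,dy=+4->C
  (2,3):dx=-2,dy=-4->C; (2,4):dx=+2,dy=+4->C; (2,5):dx=+3,dy=+1->C; (3,4):dx=+4,dy=+8->C
  (3,5):dx=+5,dy=+5->C; (4,5):dx=+1,dy=-3->D
Step 2: C = 9, D = 1, total pairs = 10.
Step 3: tau = (C - D)/(n(n-1)/2) = (9 - 1)/10 = 0.800000.
Step 4: Exact two-sided p-value (enumerate n! = 120 permutations of y under H0): p = 0.083333.
Step 5: alpha = 0.05. fail to reject H0.

tau_b = 0.8000 (C=9, D=1), p = 0.083333, fail to reject H0.


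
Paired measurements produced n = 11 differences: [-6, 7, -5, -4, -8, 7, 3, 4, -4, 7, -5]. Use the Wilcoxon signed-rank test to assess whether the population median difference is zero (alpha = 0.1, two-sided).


Step 1: Drop any zero differences (none here) and take |d_i|.
|d| = [6, 7, 5, 4, 8, 7, 3, 4, 4, 7, 5]
Step 2: Midrank |d_i| (ties get averaged ranks).
ranks: |6|->7, |7|->9, |5|->5.5, |4|->3, |8|->11, |7|->9, |3|->1, |4|->3, |4|->3, |7|->9, |5|->5.5
Step 3: Attach original signs; sum ranks with positive sign and with negative sign.
W+ = 9 + 9 + 1 + 3 + 9 = 31
W- = 7 + 5.5 + 3 + 11 + 3 + 5.5 = 35
(Check: W+ + W- = 66 should equal n(n+1)/2 = 66.)
Step 4: Test statistic W = min(W+, W-) = 31.
Step 5: Ties in |d|, so use the tie-corrected normal approximation.
        E[W] = n(n+1)/4 = 11*12/4 = 33.
        Tie groups: |d|=4 (t=3), |d|=5 (t=2), |d|=7 (t=3); sum(t^3 - t) = 54.
        Var[W] = n(n+1)(2n+1)/24 - sum(t^3-t)/48 = 3036/24 - 54/48 = 125.375.
        z = (W - E[W]) / sqrt(Var[W]) = (31 - 33) / 11.1971 = -0.1786.
        Two-sided p = 2*Phi(z) = 0.858238.
Step 6: alpha = 0.1. fail to reject H0.

W+ = 31, W- = 35, W = min = 31, p = 0.858238, fail to reject H0.


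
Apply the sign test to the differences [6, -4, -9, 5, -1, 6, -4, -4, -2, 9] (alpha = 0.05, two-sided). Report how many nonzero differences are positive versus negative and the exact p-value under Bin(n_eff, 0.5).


Step 1: Discard zero differences. Original n = 10; n_eff = number of nonzero differences = 10.
Nonzero differences (with sign): +6, -4, -9, +5, -1, +6, -4, -4, -2, +9
Step 2: Count signs: positive = 4, negative = 6.
Step 3: Under H0: P(positive) = 0.5, so the number of positives S ~ Bin(10, 0.5).
Step 4: Two-sided exact p-value = sum of Bin(10,0.5) probabilities at or below the observed probability = 0.753906.
Step 5: alpha = 0.05. fail to reject H0.

n_eff = 10, pos = 4, neg = 6, p = 0.753906, fail to reject H0.


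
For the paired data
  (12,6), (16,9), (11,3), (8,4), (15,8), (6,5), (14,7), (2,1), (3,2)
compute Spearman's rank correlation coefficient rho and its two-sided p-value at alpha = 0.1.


Step 1: Rank x and y separately (midranks; no ties here).
rank(x): 12->6, 16->9, 11->5, 8->4, 15->8, 6->3, 14->7, 2->1, 3->2
rank(y): 6->6, 9->9, 3->3, 4->4, 8->8, 5->5, 7->7, 1->1, 2->2
Step 2: d_i = R_x(i) - R_y(i); compute d_i^2.
  (6-6)^2=0, (9-9)^2=0, (5-3)^2=4, (4-4)^2=0, (8-8)^2=0, (3-5)^2=4, (7-7)^2=0, (1-1)^2=0, (2-2)^2=0
sum(d^2) = 8.
Step 3: rho = 1 - 6*8 / (9*(9^2 - 1)) = 1 - 48/720 = 0.933333.
Step 4: Under H0, t = rho * sqrt((n-2)/(1-rho^2)) = 6.8783 ~ t(7).
Step 5: Two-sided p-value from the t-distribution with 7 df = 0.000236.
Step 6: alpha = 0.1. reject H0.

rho = 0.9333, p = 0.000236, reject H0 at alpha = 0.1.


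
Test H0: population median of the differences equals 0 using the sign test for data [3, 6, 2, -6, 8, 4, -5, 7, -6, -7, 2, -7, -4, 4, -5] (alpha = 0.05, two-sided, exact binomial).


Step 1: Discard zero differences. Original n = 15; n_eff = number of nonzero differences = 15.
Nonzero differences (with sign): +3, +6, +2, -6, +8, +4, -5, +7, -6, -7, +2, -7, -4, +4, -5
Step 2: Count signs: positive = 8, negative = 7.
Step 3: Under H0: P(positive) = 0.5, so the number of positives S ~ Bin(15, 0.5).
Step 4: Two-sided exact p-value = sum of Bin(15,0.5) probabilities at or below the observed probability = 1.000000.
Step 5: alpha = 0.05. fail to reject H0.

n_eff = 15, pos = 8, neg = 7, p = 1.000000, fail to reject H0.


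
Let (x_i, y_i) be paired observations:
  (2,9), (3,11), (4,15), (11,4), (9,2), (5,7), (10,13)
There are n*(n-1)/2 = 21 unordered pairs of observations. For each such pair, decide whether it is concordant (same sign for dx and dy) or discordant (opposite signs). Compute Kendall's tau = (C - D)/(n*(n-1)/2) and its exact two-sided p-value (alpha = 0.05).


Step 1: Enumerate the 21 unordered pairs (i,j) with i<j and classify each by sign(x_j-x_i) * sign(y_j-y_i).
  (1,2):dx=+1,dy=+2->C; (1,3):dx=+2,dy=+6->C; (1,4):dx=+9,dy=-5->D; (1,5):dx=+7,dy=-7->D
  (1,6):dx=+3,dy=-2->D; (1,7):dx=+8,dy=+4->C; (2,3):dx=+1,dy=+4->C; (2,4):dx=+8,dy=-7->D
  (2,5):dx=+6,dy=-9->D; (2,6):dx=+2,dy=-4->D; (2,7):dx=+7,dy=+2->C; (3,4):dx=+7,dy=-11->D
  (3,5):dx=+5,dy=-13->D; (3,6):dx=+1,dy=-8->D; (3,7):dx=+6,dy=-2->D; (4,5):dx=-2,dy=-2->C
  (4,6):dx=-6,dy=+3->D; (4,7):dx=-1,dy=+9->D; (5,6):dx=-4,dy=+5->D; (5,7):dx=+1,dy=+11->C
  (6,7):dx=+5,dy=+6->C
Step 2: C = 8, D = 13, total pairs = 21.
Step 3: tau = (C - D)/(n(n-1)/2) = (8 - 13)/21 = -0.238095.
Step 4: Exact two-sided p-value (enumerate n! = 5040 permutations of y under H0): p = 0.561905.
Step 5: alpha = 0.05. fail to reject H0.

tau_b = -0.2381 (C=8, D=13), p = 0.561905, fail to reject H0.


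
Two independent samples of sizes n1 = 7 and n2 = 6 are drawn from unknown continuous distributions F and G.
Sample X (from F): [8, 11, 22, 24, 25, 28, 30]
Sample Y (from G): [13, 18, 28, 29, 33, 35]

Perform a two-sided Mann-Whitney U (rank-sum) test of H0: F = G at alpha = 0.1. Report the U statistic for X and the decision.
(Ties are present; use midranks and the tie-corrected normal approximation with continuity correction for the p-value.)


Step 1: Combine and sort all 13 observations; assign midranks.
sorted (value, group): (8,X), (11,X), (13,Y), (18,Y), (22,X), (24,X), (25,X), (28,X), (28,Y), (29,Y), (30,X), (33,Y), (35,Y)
ranks: 8->1, 11->2, 13->3, 18->4, 22->5, 24->6, 25->7, 28->8.5, 28->8.5, 29->10, 30->11, 33->12, 35->13
Step 2: Rank sum for X: R1 = 1 + 2 + 5 + 6 + 7 + 8.5 + 11 = 40.5.
Step 3: U_X = R1 - n1(n1+1)/2 = 40.5 - 7*8/2 = 40.5 - 28 = 12.5.
       U_Y = n1*n2 - U_X = 42 - 12.5 = 29.5.
Step 4: Ties are present, so use the tie-corrected normal approximation (with continuity correction) for the p-value.
Step 5: p-value = 0.252445; compare to alpha = 0.1. fail to reject H0.

U_X = 12.5, p = 0.252445, fail to reject H0 at alpha = 0.1.


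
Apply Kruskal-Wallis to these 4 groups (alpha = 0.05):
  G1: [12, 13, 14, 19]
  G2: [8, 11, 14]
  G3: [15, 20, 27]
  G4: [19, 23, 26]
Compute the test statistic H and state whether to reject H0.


Step 1: Combine all N = 13 observations and assign midranks.
sorted (value, group, rank): (8,G2,1), (11,G2,2), (12,G1,3), (13,G1,4), (14,G1,5.5), (14,G2,5.5), (15,G3,7), (19,G1,8.5), (19,G4,8.5), (20,G3,10), (23,G4,11), (26,G4,12), (27,G3,13)
Step 2: Sum ranks within each group.
R_1 = 21 (n_1 = 4)
R_2 = 8.5 (n_2 = 3)
R_3 = 30 (n_3 = 3)
R_4 = 31.5 (n_4 = 3)
Step 3: H = 12/(N(N+1)) * sum(R_i^2/n_i) - 3(N+1)
     = 12/(13*14) * (21^2/4 + 8.5^2/3 + 30^2/3 + 31.5^2/3) - 3*14
     = 0.065934 * 765.083 - 42
     = 8.445055.
Step 4: Ties present; correction factor C = 1 - 12/(13^3 - 13) = 0.994505. Corrected H = 8.445055 / 0.994505 = 8.491713.
Step 5: Under H0, H ~ chi^2(3); p-value = 0.036871.
Step 6: alpha = 0.05. reject H0.

H = 8.4917, df = 3, p = 0.036871, reject H0.


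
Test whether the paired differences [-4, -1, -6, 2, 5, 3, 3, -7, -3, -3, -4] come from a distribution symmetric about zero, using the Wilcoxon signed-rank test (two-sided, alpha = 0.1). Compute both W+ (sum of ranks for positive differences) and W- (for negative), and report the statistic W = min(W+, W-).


Step 1: Drop any zero differences (none here) and take |d_i|.
|d| = [4, 1, 6, 2, 5, 3, 3, 7, 3, 3, 4]
Step 2: Midrank |d_i| (ties get averaged ranks).
ranks: |4|->7.5, |1|->1, |6|->10, |2|->2, |5|->9, |3|->4.5, |3|->4.5, |7|->11, |3|->4.5, |3|->4.5, |4|->7.5
Step 3: Attach original signs; sum ranks with positive sign and with negative sign.
W+ = 2 + 9 + 4.5 + 4.5 = 20
W- = 7.5 + 1 + 10 + 11 + 4.5 + 4.5 + 7.5 = 46
(Check: W+ + W- = 66 should equal n(n+1)/2 = 66.)
Step 4: Test statistic W = min(W+, W-) = 20.
Step 5: Ties in |d|, so use the tie-corrected normal approximation.
        E[W] = n(n+1)/4 = 11*12/4 = 33.
        Tie groups: |d|=3 (t=4), |d|=4 (t=2); sum(t^3 - t) = 66.
        Var[W] = n(n+1)(2n+1)/24 - sum(t^3-t)/48 = 3036/24 - 66/48 = 125.125.
        z = (W - E[W]) / sqrt(Var[W]) = (20 - 33) / 11.1859 = -1.1622.
        Two-sided p = 2*Phi(z) = 0.245165.
Step 6: alpha = 0.1. fail to reject H0.

W+ = 20, W- = 46, W = min = 20, p = 0.245165, fail to reject H0.


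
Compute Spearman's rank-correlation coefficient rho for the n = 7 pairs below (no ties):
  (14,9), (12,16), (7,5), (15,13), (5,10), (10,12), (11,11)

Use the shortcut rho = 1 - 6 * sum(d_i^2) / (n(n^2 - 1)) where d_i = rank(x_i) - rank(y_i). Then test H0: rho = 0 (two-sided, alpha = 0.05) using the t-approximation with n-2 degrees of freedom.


Step 1: Rank x and y separately (midranks; no ties here).
rank(x): 14->6, 12->5, 7->2, 15->7, 5->1, 10->3, 11->4
rank(y): 9->2, 16->7, 5->1, 13->6, 10->3, 12->5, 11->4
Step 2: d_i = R_x(i) - R_y(i); compute d_i^2.
  (6-2)^2=16, (5-7)^2=4, (2-1)^2=1, (7-6)^2=1, (1-3)^2=4, (3-5)^2=4, (4-4)^2=0
sum(d^2) = 30.
Step 3: rho = 1 - 6*30 / (7*(7^2 - 1)) = 1 - 180/336 = 0.464286.
Step 4: Under H0, t = rho * sqrt((n-2)/(1-rho^2)) = 1.1722 ~ t(5).
Step 5: Two-sided p-value from the t-distribution with 5 df = 0.293934.
Step 6: alpha = 0.05. fail to reject H0.

rho = 0.4643, p = 0.293934, fail to reject H0 at alpha = 0.05.


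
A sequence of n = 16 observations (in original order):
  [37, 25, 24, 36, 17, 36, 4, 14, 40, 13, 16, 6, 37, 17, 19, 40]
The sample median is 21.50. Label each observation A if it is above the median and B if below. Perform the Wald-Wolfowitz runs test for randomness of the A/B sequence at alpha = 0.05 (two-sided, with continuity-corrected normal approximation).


Step 1: Compute median = 21.50; label A = above, B = below.
Labels in order: AAAABABBABBBABBA  (n_A = 8, n_B = 8)
Step 2: Count runs R = 9.
Step 3: Under H0 (random ordering), E[R] = 2*n_A*n_B/(n_A+n_B) + 1 = 2*8*8/16 + 1 = 9.0000.
        Var[R] = 2*n_A*n_B*(2*n_A*n_B - n_A - n_B) / ((n_A+n_B)^2 * (n_A+n_B-1)) = 14336/3840 = 3.7333.
        SD[R] = 1.9322.
Step 4: R = E[R], so z = 0 with no continuity correction.
Step 5: Two-sided p-value via normal approximation = 2*(1 - Phi(|z|)) = 1.000000.
Step 6: alpha = 0.05. fail to reject H0.

R = 9, z = 0.0000, p = 1.000000, fail to reject H0.


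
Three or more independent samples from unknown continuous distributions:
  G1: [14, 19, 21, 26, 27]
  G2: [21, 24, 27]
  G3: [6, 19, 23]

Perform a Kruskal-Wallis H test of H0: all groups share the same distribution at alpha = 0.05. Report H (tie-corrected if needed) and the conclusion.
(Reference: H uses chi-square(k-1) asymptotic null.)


Step 1: Combine all N = 11 observations and assign midranks.
sorted (value, group, rank): (6,G3,1), (14,G1,2), (19,G1,3.5), (19,G3,3.5), (21,G1,5.5), (21,G2,5.5), (23,G3,7), (24,G2,8), (26,G1,9), (27,G1,10.5), (27,G2,10.5)
Step 2: Sum ranks within each group.
R_1 = 30.5 (n_1 = 5)
R_2 = 24 (n_2 = 3)
R_3 = 11.5 (n_3 = 3)
Step 3: H = 12/(N(N+1)) * sum(R_i^2/n_i) - 3(N+1)
     = 12/(11*12) * (30.5^2/5 + 24^2/3 + 11.5^2/3) - 3*12
     = 0.090909 * 422.133 - 36
     = 2.375758.
Step 4: Ties present; correction factor C = 1 - 18/(11^3 - 11) = 0.986364. Corrected H = 2.375758 / 0.986364 = 2.408602.
Step 5: Under H0, H ~ chi^2(2); p-value = 0.299902.
Step 6: alpha = 0.05. fail to reject H0.

H = 2.4086, df = 2, p = 0.299902, fail to reject H0.


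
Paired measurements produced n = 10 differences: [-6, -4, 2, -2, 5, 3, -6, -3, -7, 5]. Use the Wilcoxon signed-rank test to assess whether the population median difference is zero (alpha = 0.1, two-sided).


Step 1: Drop any zero differences (none here) and take |d_i|.
|d| = [6, 4, 2, 2, 5, 3, 6, 3, 7, 5]
Step 2: Midrank |d_i| (ties get averaged ranks).
ranks: |6|->8.5, |4|->5, |2|->1.5, |2|->1.5, |5|->6.5, |3|->3.5, |6|->8.5, |3|->3.5, |7|->10, |5|->6.5
Step 3: Attach original signs; sum ranks with positive sign and with negative sign.
W+ = 1.5 + 6.5 + 3.5 + 6.5 = 18
W- = 8.5 + 5 + 1.5 + 8.5 + 3.5 + 10 = 37
(Check: W+ + W- = 55 should equal n(n+1)/2 = 55.)
Step 4: Test statistic W = min(W+, W-) = 18.
Step 5: Ties in |d|, so use the tie-corrected normal approximation.
        E[W] = n(n+1)/4 = 10*11/4 = 27.5.
        Tie groups: |d|=2 (t=2), |d|=3 (t=2), |d|=5 (t=2), |d|=6 (t=2); sum(t^3 - t) = 24.
        Var[W] = n(n+1)(2n+1)/24 - sum(t^3-t)/48 = 2310/24 - 24/48 = 95.75.
        z = (W - E[W]) / sqrt(Var[W]) = (18 - 27.5) / 9.7852 = -0.9709.
        Two-sided p = 2*Phi(z) = 0.331621.
Step 6: alpha = 0.1. fail to reject H0.

W+ = 18, W- = 37, W = min = 18, p = 0.331621, fail to reject H0.


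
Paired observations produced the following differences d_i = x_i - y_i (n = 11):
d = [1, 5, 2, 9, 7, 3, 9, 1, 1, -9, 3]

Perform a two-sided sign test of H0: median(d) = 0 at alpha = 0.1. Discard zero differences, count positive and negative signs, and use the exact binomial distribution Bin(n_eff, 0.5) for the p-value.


Step 1: Discard zero differences. Original n = 11; n_eff = number of nonzero differences = 11.
Nonzero differences (with sign): +1, +5, +2, +9, +7, +3, +9, +1, +1, -9, +3
Step 2: Count signs: positive = 10, negative = 1.
Step 3: Under H0: P(positive) = 0.5, so the number of positives S ~ Bin(11, 0.5).
Step 4: Two-sided exact p-value = sum of Bin(11,0.5) probabilities at or below the observed probability = 0.011719.
Step 5: alpha = 0.1. reject H0.

n_eff = 11, pos = 10, neg = 1, p = 0.011719, reject H0.


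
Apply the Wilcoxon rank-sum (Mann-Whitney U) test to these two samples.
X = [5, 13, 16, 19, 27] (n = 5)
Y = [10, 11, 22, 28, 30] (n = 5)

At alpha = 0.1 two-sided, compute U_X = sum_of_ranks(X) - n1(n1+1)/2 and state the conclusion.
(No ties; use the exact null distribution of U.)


Step 1: Combine and sort all 10 observations; assign midranks.
sorted (value, group): (5,X), (10,Y), (11,Y), (13,X), (16,X), (19,X), (22,Y), (27,X), (28,Y), (30,Y)
ranks: 5->1, 10->2, 11->3, 13->4, 16->5, 19->6, 22->7, 27->8, 28->9, 30->10
Step 2: Rank sum for X: R1 = 1 + 4 + 5 + 6 + 8 = 24.
Step 3: U_X = R1 - n1(n1+1)/2 = 24 - 5*6/2 = 24 - 15 = 9.
       U_Y = n1*n2 - U_X = 25 - 9 = 16.
Step 4: No ties, so the exact null distribution of U (based on enumerating the C(10,5) = 252 equally likely rank assignments) gives the two-sided p-value.
Step 5: p-value = 0.547619; compare to alpha = 0.1. fail to reject H0.

U_X = 9, p = 0.547619, fail to reject H0 at alpha = 0.1.


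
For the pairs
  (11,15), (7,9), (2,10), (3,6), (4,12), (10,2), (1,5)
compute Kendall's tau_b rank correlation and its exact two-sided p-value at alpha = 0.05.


Step 1: Enumerate the 21 unordered pairs (i,j) with i<j and classify each by sign(x_j-x_i) * sign(y_j-y_i).
  (1,2):dx=-4,dy=-6->C; (1,3):dx=-9,dy=-5->C; (1,4):dx=-8,dy=-9->C; (1,5):dx=-7,dy=-3->C
  (1,6):dx=-1,dy=-13->C; (1,7):dx=-10,dy=-10->C; (2,3):dx=-5,dy=+1->D; (2,4):dx=-4,dy=-3->C
  (2,5):dx=-3,dy=+3->D; (2,6):dx=+3,dy=-7->D; (2,7):dx=-6,dy=-4->C; (3,4):dx=+1,dy=-4->D
  (3,5):dx=+2,dy=+2->C; (3,6):dx=+8,dy=-8->D; (3,7):dx=-1,dy=-5->C; (4,5):dx=+1,dy=+6->C
  (4,6):dx=+7,dy=-4->D; (4,7):dx=-2,dy=-1->C; (5,6):dx=+6,dy=-10->D; (5,7):dx=-3,dy=-7->C
  (6,7):dx=-9,dy=+3->D
Step 2: C = 13, D = 8, total pairs = 21.
Step 3: tau = (C - D)/(n(n-1)/2) = (13 - 8)/21 = 0.238095.
Step 4: Exact two-sided p-value (enumerate n! = 5040 permutations of y under H0): p = 0.561905.
Step 5: alpha = 0.05. fail to reject H0.

tau_b = 0.2381 (C=13, D=8), p = 0.561905, fail to reject H0.


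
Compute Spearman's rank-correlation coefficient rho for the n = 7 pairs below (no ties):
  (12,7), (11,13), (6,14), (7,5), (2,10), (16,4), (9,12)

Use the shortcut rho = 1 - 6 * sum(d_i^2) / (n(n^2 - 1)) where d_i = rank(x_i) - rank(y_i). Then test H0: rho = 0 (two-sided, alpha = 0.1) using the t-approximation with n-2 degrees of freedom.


Step 1: Rank x and y separately (midranks; no ties here).
rank(x): 12->6, 11->5, 6->2, 7->3, 2->1, 16->7, 9->4
rank(y): 7->3, 13->6, 14->7, 5->2, 10->4, 4->1, 12->5
Step 2: d_i = R_x(i) - R_y(i); compute d_i^2.
  (6-3)^2=9, (5-6)^2=1, (2-7)^2=25, (3-2)^2=1, (1-4)^2=9, (7-1)^2=36, (4-5)^2=1
sum(d^2) = 82.
Step 3: rho = 1 - 6*82 / (7*(7^2 - 1)) = 1 - 492/336 = -0.464286.
Step 4: Under H0, t = rho * sqrt((n-2)/(1-rho^2)) = -1.1722 ~ t(5).
Step 5: Two-sided p-value from the t-distribution with 5 df = 0.293934.
Step 6: alpha = 0.1. fail to reject H0.

rho = -0.4643, p = 0.293934, fail to reject H0 at alpha = 0.1.


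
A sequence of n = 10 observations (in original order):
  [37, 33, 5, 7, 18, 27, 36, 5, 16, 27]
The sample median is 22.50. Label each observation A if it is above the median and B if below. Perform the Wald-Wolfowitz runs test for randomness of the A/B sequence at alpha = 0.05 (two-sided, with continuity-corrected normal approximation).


Step 1: Compute median = 22.50; label A = above, B = below.
Labels in order: AABBBAABBA  (n_A = 5, n_B = 5)
Step 2: Count runs R = 5.
Step 3: Under H0 (random ordering), E[R] = 2*n_A*n_B/(n_A+n_B) + 1 = 2*5*5/10 + 1 = 6.0000.
        Var[R] = 2*n_A*n_B*(2*n_A*n_B - n_A - n_B) / ((n_A+n_B)^2 * (n_A+n_B-1)) = 2000/900 = 2.2222.
        SD[R] = 1.4907.
Step 4: Continuity-corrected z = (R + 0.5 - E[R]) / SD[R] = (5 + 0.5 - 6.0000) / 1.4907 = -0.3354.
Step 5: Two-sided p-value via normal approximation = 2*(1 - Phi(|z|)) = 0.737316.
Step 6: alpha = 0.05. fail to reject H0.

R = 5, z = -0.3354, p = 0.737316, fail to reject H0.


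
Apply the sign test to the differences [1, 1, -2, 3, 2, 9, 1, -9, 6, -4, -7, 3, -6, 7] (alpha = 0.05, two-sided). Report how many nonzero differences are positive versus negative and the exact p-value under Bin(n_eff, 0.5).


Step 1: Discard zero differences. Original n = 14; n_eff = number of nonzero differences = 14.
Nonzero differences (with sign): +1, +1, -2, +3, +2, +9, +1, -9, +6, -4, -7, +3, -6, +7
Step 2: Count signs: positive = 9, negative = 5.
Step 3: Under H0: P(positive) = 0.5, so the number of positives S ~ Bin(14, 0.5).
Step 4: Two-sided exact p-value = sum of Bin(14,0.5) probabilities at or below the observed probability = 0.423950.
Step 5: alpha = 0.05. fail to reject H0.

n_eff = 14, pos = 9, neg = 5, p = 0.423950, fail to reject H0.


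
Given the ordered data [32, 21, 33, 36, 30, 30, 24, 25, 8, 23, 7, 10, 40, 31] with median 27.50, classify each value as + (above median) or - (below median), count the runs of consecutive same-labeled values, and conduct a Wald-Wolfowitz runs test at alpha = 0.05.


Step 1: Compute median = 27.50; label A = above, B = below.
Labels in order: ABAAAABBBBBBAA  (n_A = 7, n_B = 7)
Step 2: Count runs R = 5.
Step 3: Under H0 (random ordering), E[R] = 2*n_A*n_B/(n_A+n_B) + 1 = 2*7*7/14 + 1 = 8.0000.
        Var[R] = 2*n_A*n_B*(2*n_A*n_B - n_A - n_B) / ((n_A+n_B)^2 * (n_A+n_B-1)) = 8232/2548 = 3.2308.
        SD[R] = 1.7974.
Step 4: Continuity-corrected z = (R + 0.5 - E[R]) / SD[R] = (5 + 0.5 - 8.0000) / 1.7974 = -1.3909.
Step 5: Two-sided p-value via normal approximation = 2*(1 - Phi(|z|)) = 0.164264.
Step 6: alpha = 0.05. fail to reject H0.

R = 5, z = -1.3909, p = 0.164264, fail to reject H0.


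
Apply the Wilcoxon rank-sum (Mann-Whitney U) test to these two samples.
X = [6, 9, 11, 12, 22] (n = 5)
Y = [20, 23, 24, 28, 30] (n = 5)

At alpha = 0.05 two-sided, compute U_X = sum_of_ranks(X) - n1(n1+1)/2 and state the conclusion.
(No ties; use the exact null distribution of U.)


Step 1: Combine and sort all 10 observations; assign midranks.
sorted (value, group): (6,X), (9,X), (11,X), (12,X), (20,Y), (22,X), (23,Y), (24,Y), (28,Y), (30,Y)
ranks: 6->1, 9->2, 11->3, 12->4, 20->5, 22->6, 23->7, 24->8, 28->9, 30->10
Step 2: Rank sum for X: R1 = 1 + 2 + 3 + 4 + 6 = 16.
Step 3: U_X = R1 - n1(n1+1)/2 = 16 - 5*6/2 = 16 - 15 = 1.
       U_Y = n1*n2 - U_X = 25 - 1 = 24.
Step 4: No ties, so the exact null distribution of U (based on enumerating the C(10,5) = 252 equally likely rank assignments) gives the two-sided p-value.
Step 5: p-value = 0.015873; compare to alpha = 0.05. reject H0.

U_X = 1, p = 0.015873, reject H0 at alpha = 0.05.


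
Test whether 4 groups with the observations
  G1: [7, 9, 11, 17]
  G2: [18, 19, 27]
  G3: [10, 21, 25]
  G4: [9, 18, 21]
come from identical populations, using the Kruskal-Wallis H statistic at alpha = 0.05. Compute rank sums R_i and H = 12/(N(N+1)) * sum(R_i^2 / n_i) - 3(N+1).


Step 1: Combine all N = 13 observations and assign midranks.
sorted (value, group, rank): (7,G1,1), (9,G1,2.5), (9,G4,2.5), (10,G3,4), (11,G1,5), (17,G1,6), (18,G2,7.5), (18,G4,7.5), (19,G2,9), (21,G3,10.5), (21,G4,10.5), (25,G3,12), (27,G2,13)
Step 2: Sum ranks within each group.
R_1 = 14.5 (n_1 = 4)
R_2 = 29.5 (n_2 = 3)
R_3 = 26.5 (n_3 = 3)
R_4 = 20.5 (n_4 = 3)
Step 3: H = 12/(N(N+1)) * sum(R_i^2/n_i) - 3(N+1)
     = 12/(13*14) * (14.5^2/4 + 29.5^2/3 + 26.5^2/3 + 20.5^2/3) - 3*14
     = 0.065934 * 716.812 - 42
     = 5.262363.
Step 4: Ties present; correction factor C = 1 - 18/(13^3 - 13) = 0.991758. Corrected H = 5.262363 / 0.991758 = 5.306094.
Step 5: Under H0, H ~ chi^2(3); p-value = 0.150707.
Step 6: alpha = 0.05. fail to reject H0.

H = 5.3061, df = 3, p = 0.150707, fail to reject H0.


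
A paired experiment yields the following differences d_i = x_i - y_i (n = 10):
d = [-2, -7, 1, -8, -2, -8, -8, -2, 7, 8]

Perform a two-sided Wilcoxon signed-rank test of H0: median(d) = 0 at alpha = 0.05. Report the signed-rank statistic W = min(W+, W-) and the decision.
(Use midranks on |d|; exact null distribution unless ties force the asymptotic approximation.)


Step 1: Drop any zero differences (none here) and take |d_i|.
|d| = [2, 7, 1, 8, 2, 8, 8, 2, 7, 8]
Step 2: Midrank |d_i| (ties get averaged ranks).
ranks: |2|->3, |7|->5.5, |1|->1, |8|->8.5, |2|->3, |8|->8.5, |8|->8.5, |2|->3, |7|->5.5, |8|->8.5
Step 3: Attach original signs; sum ranks with positive sign and with negative sign.
W+ = 1 + 5.5 + 8.5 = 15
W- = 3 + 5.5 + 8.5 + 3 + 8.5 + 8.5 + 3 = 40
(Check: W+ + W- = 55 should equal n(n+1)/2 = 55.)
Step 4: Test statistic W = min(W+, W-) = 15.
Step 5: Ties in |d|, so use the tie-corrected normal approximation.
        E[W] = n(n+1)/4 = 10*11/4 = 27.5.
        Tie groups: |d|=2 (t=3), |d|=7 (t=2), |d|=8 (t=4); sum(t^3 - t) = 90.
        Var[W] = n(n+1)(2n+1)/24 - sum(t^3-t)/48 = 2310/24 - 90/48 = 94.375.
        z = (W - E[W]) / sqrt(Var[W]) = (15 - 27.5) / 9.7147 = -1.2867.
        Two-sided p = 2*Phi(z) = 0.198195.
Step 6: alpha = 0.05. fail to reject H0.

W+ = 15, W- = 40, W = min = 15, p = 0.198195, fail to reject H0.


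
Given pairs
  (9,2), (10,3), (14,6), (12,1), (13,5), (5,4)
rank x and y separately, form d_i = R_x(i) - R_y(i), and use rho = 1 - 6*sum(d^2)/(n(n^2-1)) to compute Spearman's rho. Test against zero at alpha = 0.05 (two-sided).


Step 1: Rank x and y separately (midranks; no ties here).
rank(x): 9->2, 10->3, 14->6, 12->4, 13->5, 5->1
rank(y): 2->2, 3->3, 6->6, 1->1, 5->5, 4->4
Step 2: d_i = R_x(i) - R_y(i); compute d_i^2.
  (2-2)^2=0, (3-3)^2=0, (6-6)^2=0, (4-1)^2=9, (5-5)^2=0, (1-4)^2=9
sum(d^2) = 18.
Step 3: rho = 1 - 6*18 / (6*(6^2 - 1)) = 1 - 108/210 = 0.485714.
Step 4: Under H0, t = rho * sqrt((n-2)/(1-rho^2)) = 1.1113 ~ t(4).
Step 5: Two-sided p-value from the t-distribution with 4 df = 0.328723.
Step 6: alpha = 0.05. fail to reject H0.

rho = 0.4857, p = 0.328723, fail to reject H0 at alpha = 0.05.


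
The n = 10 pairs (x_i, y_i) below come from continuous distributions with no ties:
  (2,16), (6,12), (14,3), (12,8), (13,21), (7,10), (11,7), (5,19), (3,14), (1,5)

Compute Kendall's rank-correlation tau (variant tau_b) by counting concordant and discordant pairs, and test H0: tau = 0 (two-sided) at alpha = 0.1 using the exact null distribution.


Step 1: Enumerate the 45 unordered pairs (i,j) with i<j and classify each by sign(x_j-x_i) * sign(y_j-y_i).
  (1,2):dx=+4,dy=-4->D; (1,3):dx=+12,dy=-13->D; (1,4):dx=+10,dy=-8->D; (1,5):dx=+11,dy=+5->C
  (1,6):dx=+5,dy=-6->D; (1,7):dx=+9,dy=-9->D; (1,8):dx=+3,dy=+3->C; (1,9):dx=+1,dy=-2->D
  (1,10):dx=-1,dy=-11->C; (2,3):dx=+8,dy=-9->D; (2,4):dx=+6,dy=-4->D; (2,5):dx=+7,dy=+9->C
  (2,6):dx=+1,dy=-2->D; (2,7):dx=+5,dy=-5->D; (2,8):dx=-1,dy=+7->D; (2,9):dx=-3,dy=+2->D
  (2,10):dx=-5,dy=-7->C; (3,4):dx=-2,dy=+5->D; (3,5):dx=-1,dy=+18->D; (3,6):dx=-7,dy=+7->D
  (3,7):dx=-3,dy=+4->D; (3,8):dx=-9,dy=+16->D; (3,9):dx=-11,dy=+11->D; (3,10):dx=-13,dy=+2->D
  (4,5):dx=+1,dy=+13->C; (4,6):dx=-5,dy=+2->D; (4,7):dx=-1,dy=-1->C; (4,8):dx=-7,dy=+11->D
  (4,9):dx=-9,dy=+6->D; (4,10):dx=-11,dy=-3->C; (5,6):dx=-6,dy=-11->C; (5,7):dx=-2,dy=-14->C
  (5,8):dx=-8,dy=-2->C; (5,9):dx=-10,dy=-7->C; (5,10):dx=-12,dy=-16->C; (6,7):dx=+4,dy=-3->D
  (6,8):dx=-2,dy=+9->D; (6,9):dx=-4,dy=+4->D; (6,10):dx=-6,dy=-5->C; (7,8):dx=-6,dy=+12->D
  (7,9):dx=-8,dy=+7->D; (7,10):dx=-10,dy=-2->C; (8,9):dx=-2,dy=-5->C; (8,10):dx=-4,dy=-14->C
  (9,10):dx=-2,dy=-9->C
Step 2: C = 18, D = 27, total pairs = 45.
Step 3: tau = (C - D)/(n(n-1)/2) = (18 - 27)/45 = -0.200000.
Step 4: Exact two-sided p-value (enumerate n! = 3628800 permutations of y under H0): p = 0.484313.
Step 5: alpha = 0.1. fail to reject H0.

tau_b = -0.2000 (C=18, D=27), p = 0.484313, fail to reject H0.


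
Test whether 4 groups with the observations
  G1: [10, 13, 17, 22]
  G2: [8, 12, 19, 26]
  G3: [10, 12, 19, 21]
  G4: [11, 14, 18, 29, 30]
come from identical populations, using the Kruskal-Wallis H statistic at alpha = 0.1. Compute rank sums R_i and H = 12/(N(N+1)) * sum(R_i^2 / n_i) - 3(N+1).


Step 1: Combine all N = 17 observations and assign midranks.
sorted (value, group, rank): (8,G2,1), (10,G1,2.5), (10,G3,2.5), (11,G4,4), (12,G2,5.5), (12,G3,5.5), (13,G1,7), (14,G4,8), (17,G1,9), (18,G4,10), (19,G2,11.5), (19,G3,11.5), (21,G3,13), (22,G1,14), (26,G2,15), (29,G4,16), (30,G4,17)
Step 2: Sum ranks within each group.
R_1 = 32.5 (n_1 = 4)
R_2 = 33 (n_2 = 4)
R_3 = 32.5 (n_3 = 4)
R_4 = 55 (n_4 = 5)
Step 3: H = 12/(N(N+1)) * sum(R_i^2/n_i) - 3(N+1)
     = 12/(17*18) * (32.5^2/4 + 33^2/4 + 32.5^2/4 + 55^2/5) - 3*18
     = 0.039216 * 1405.38 - 54
     = 1.112745.
Step 4: Ties present; correction factor C = 1 - 18/(17^3 - 17) = 0.996324. Corrected H = 1.112745 / 0.996324 = 1.116851.
Step 5: Under H0, H ~ chi^2(3); p-value = 0.773008.
Step 6: alpha = 0.1. fail to reject H0.

H = 1.1169, df = 3, p = 0.773008, fail to reject H0.


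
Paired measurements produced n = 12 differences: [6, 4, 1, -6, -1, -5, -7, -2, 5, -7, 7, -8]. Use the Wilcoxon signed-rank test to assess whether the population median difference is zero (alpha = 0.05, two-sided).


Step 1: Drop any zero differences (none here) and take |d_i|.
|d| = [6, 4, 1, 6, 1, 5, 7, 2, 5, 7, 7, 8]
Step 2: Midrank |d_i| (ties get averaged ranks).
ranks: |6|->7.5, |4|->4, |1|->1.5, |6|->7.5, |1|->1.5, |5|->5.5, |7|->10, |2|->3, |5|->5.5, |7|->10, |7|->10, |8|->12
Step 3: Attach original signs; sum ranks with positive sign and with negative sign.
W+ = 7.5 + 4 + 1.5 + 5.5 + 10 = 28.5
W- = 7.5 + 1.5 + 5.5 + 10 + 3 + 10 + 12 = 49.5
(Check: W+ + W- = 78 should equal n(n+1)/2 = 78.)
Step 4: Test statistic W = min(W+, W-) = 28.5.
Step 5: Ties in |d|, so use the tie-corrected normal approximation.
        E[W] = n(n+1)/4 = 12*13/4 = 39.
        Tie groups: |d|=1 (t=2), |d|=5 (t=2), |d|=6 (t=2), |d|=7 (t=3); sum(t^3 - t) = 42.
        Var[W] = n(n+1)(2n+1)/24 - sum(t^3-t)/48 = 3900/24 - 42/48 = 161.625.
        z = (W - E[W]) / sqrt(Var[W]) = (28.5 - 39) / 12.7132 = -0.8259.
        Two-sided p = 2*Phi(z) = 0.408853.
Step 6: alpha = 0.05. fail to reject H0.

W+ = 28.5, W- = 49.5, W = min = 28.5, p = 0.408853, fail to reject H0.


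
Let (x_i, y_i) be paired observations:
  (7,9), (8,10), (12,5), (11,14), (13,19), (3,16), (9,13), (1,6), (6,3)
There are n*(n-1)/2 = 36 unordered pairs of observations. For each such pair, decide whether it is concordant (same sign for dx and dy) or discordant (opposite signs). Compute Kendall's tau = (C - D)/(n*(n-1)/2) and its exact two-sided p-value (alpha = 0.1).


Step 1: Enumerate the 36 unordered pairs (i,j) with i<j and classify each by sign(x_j-x_i) * sign(y_j-y_i).
  (1,2):dx=+1,dy=+1->C; (1,3):dx=+5,dy=-4->D; (1,4):dx=+4,dy=+5->C; (1,5):dx=+6,dy=+10->C
  (1,6):dx=-4,dy=+7->D; (1,7):dx=+2,dy=+4->C; (1,8):dx=-6,dy=-3->C; (1,9):dx=-1,dy=-6->C
  (2,3):dx=+4,dy=-5->D; (2,4):dx=+3,dy=+4->C; (2,5):dx=+5,dy=+9->C; (2,6):dx=-5,dy=+6->D
  (2,7):dx=+1,dy=+3->C; (2,8):dx=-7,dy=-4->C; (2,9):dx=-2,dy=-7->C; (3,4):dx=-1,dy=+9->D
  (3,5):dx=+1,dy=+14->C; (3,6):dx=-9,dy=+11->D; (3,7):dx=-3,dy=+8->D; (3,8):dx=-11,dy=+1->D
  (3,9):dx=-6,dy=-2->C; (4,5):dx=+2,dy=+5->C; (4,6):dx=-8,dy=+2->D; (4,7):dx=-2,dy=-1->C
  (4,8):dx=-10,dy=-8->C; (4,9):dx=-5,dy=-11->C; (5,6):dx=-10,dy=-3->C; (5,7):dx=-4,dy=-6->C
  (5,8):dx=-12,dy=-13->C; (5,9):dx=-7,dy=-16->C; (6,7):dx=+6,dy=-3->D; (6,8):dx=-2,dy=-10->C
  (6,9):dx=+3,dy=-13->D; (7,8):dx=-8,dy=-7->C; (7,9):dx=-3,dy=-10->C; (8,9):dx=+5,dy=-3->D
Step 2: C = 24, D = 12, total pairs = 36.
Step 3: tau = (C - D)/(n(n-1)/2) = (24 - 12)/36 = 0.333333.
Step 4: Exact two-sided p-value (enumerate n! = 362880 permutations of y under H0): p = 0.259518.
Step 5: alpha = 0.1. fail to reject H0.

tau_b = 0.3333 (C=24, D=12), p = 0.259518, fail to reject H0.


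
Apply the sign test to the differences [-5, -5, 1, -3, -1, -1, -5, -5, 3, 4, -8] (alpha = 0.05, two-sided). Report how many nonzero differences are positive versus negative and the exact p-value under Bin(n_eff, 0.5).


Step 1: Discard zero differences. Original n = 11; n_eff = number of nonzero differences = 11.
Nonzero differences (with sign): -5, -5, +1, -3, -1, -1, -5, -5, +3, +4, -8
Step 2: Count signs: positive = 3, negative = 8.
Step 3: Under H0: P(positive) = 0.5, so the number of positives S ~ Bin(11, 0.5).
Step 4: Two-sided exact p-value = sum of Bin(11,0.5) probabilities at or below the observed probability = 0.226562.
Step 5: alpha = 0.05. fail to reject H0.

n_eff = 11, pos = 3, neg = 8, p = 0.226562, fail to reject H0.


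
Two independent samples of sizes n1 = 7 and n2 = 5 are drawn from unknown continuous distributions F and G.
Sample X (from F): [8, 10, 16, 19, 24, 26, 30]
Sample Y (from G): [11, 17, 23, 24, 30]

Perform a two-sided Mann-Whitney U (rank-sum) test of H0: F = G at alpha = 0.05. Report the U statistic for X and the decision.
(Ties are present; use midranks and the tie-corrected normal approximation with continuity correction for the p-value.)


Step 1: Combine and sort all 12 observations; assign midranks.
sorted (value, group): (8,X), (10,X), (11,Y), (16,X), (17,Y), (19,X), (23,Y), (24,X), (24,Y), (26,X), (30,X), (30,Y)
ranks: 8->1, 10->2, 11->3, 16->4, 17->5, 19->6, 23->7, 24->8.5, 24->8.5, 26->10, 30->11.5, 30->11.5
Step 2: Rank sum for X: R1 = 1 + 2 + 4 + 6 + 8.5 + 10 + 11.5 = 43.
Step 3: U_X = R1 - n1(n1+1)/2 = 43 - 7*8/2 = 43 - 28 = 15.
       U_Y = n1*n2 - U_X = 35 - 15 = 20.
Step 4: Ties are present, so use the tie-corrected normal approximation (with continuity correction) for the p-value.
Step 5: p-value = 0.744469; compare to alpha = 0.05. fail to reject H0.

U_X = 15, p = 0.744469, fail to reject H0 at alpha = 0.05.


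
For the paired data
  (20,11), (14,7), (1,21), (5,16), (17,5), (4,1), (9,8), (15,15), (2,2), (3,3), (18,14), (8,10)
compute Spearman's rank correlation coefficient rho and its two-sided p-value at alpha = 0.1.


Step 1: Rank x and y separately (midranks; no ties here).
rank(x): 20->12, 14->8, 1->1, 5->5, 17->10, 4->4, 9->7, 15->9, 2->2, 3->3, 18->11, 8->6
rank(y): 11->8, 7->5, 21->12, 16->11, 5->4, 1->1, 8->6, 15->10, 2->2, 3->3, 14->9, 10->7
Step 2: d_i = R_x(i) - R_y(i); compute d_i^2.
  (12-8)^2=16, (8-5)^2=9, (1-12)^2=121, (5-11)^2=36, (10-4)^2=36, (4-1)^2=9, (7-6)^2=1, (9-10)^2=1, (2-2)^2=0, (3-3)^2=0, (11-9)^2=4, (6-7)^2=1
sum(d^2) = 234.
Step 3: rho = 1 - 6*234 / (12*(12^2 - 1)) = 1 - 1404/1716 = 0.181818.
Step 4: Under H0, t = rho * sqrt((n-2)/(1-rho^2)) = 0.5847 ~ t(10).
Step 5: Two-sided p-value from the t-distribution with 10 df = 0.571701.
Step 6: alpha = 0.1. fail to reject H0.

rho = 0.1818, p = 0.571701, fail to reject H0 at alpha = 0.1.


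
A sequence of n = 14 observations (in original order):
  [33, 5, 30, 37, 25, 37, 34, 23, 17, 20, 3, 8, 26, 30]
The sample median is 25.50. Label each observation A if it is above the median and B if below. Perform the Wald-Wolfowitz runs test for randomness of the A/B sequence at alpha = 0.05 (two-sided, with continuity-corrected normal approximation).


Step 1: Compute median = 25.50; label A = above, B = below.
Labels in order: ABAABAABBBBBAA  (n_A = 7, n_B = 7)
Step 2: Count runs R = 7.
Step 3: Under H0 (random ordering), E[R] = 2*n_A*n_B/(n_A+n_B) + 1 = 2*7*7/14 + 1 = 8.0000.
        Var[R] = 2*n_A*n_B*(2*n_A*n_B - n_A - n_B) / ((n_A+n_B)^2 * (n_A+n_B-1)) = 8232/2548 = 3.2308.
        SD[R] = 1.7974.
Step 4: Continuity-corrected z = (R + 0.5 - E[R]) / SD[R] = (7 + 0.5 - 8.0000) / 1.7974 = -0.2782.
Step 5: Two-sided p-value via normal approximation = 2*(1 - Phi(|z|)) = 0.780879.
Step 6: alpha = 0.05. fail to reject H0.

R = 7, z = -0.2782, p = 0.780879, fail to reject H0.


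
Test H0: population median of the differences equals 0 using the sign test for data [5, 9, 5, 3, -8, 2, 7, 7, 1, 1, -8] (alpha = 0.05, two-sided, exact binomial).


Step 1: Discard zero differences. Original n = 11; n_eff = number of nonzero differences = 11.
Nonzero differences (with sign): +5, +9, +5, +3, -8, +2, +7, +7, +1, +1, -8
Step 2: Count signs: positive = 9, negative = 2.
Step 3: Under H0: P(positive) = 0.5, so the number of positives S ~ Bin(11, 0.5).
Step 4: Two-sided exact p-value = sum of Bin(11,0.5) probabilities at or below the observed probability = 0.065430.
Step 5: alpha = 0.05. fail to reject H0.

n_eff = 11, pos = 9, neg = 2, p = 0.065430, fail to reject H0.


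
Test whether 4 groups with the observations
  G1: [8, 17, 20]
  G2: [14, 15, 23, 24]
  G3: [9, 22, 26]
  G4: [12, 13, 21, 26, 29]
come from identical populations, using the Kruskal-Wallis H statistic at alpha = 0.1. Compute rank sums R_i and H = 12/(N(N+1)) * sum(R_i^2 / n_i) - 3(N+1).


Step 1: Combine all N = 15 observations and assign midranks.
sorted (value, group, rank): (8,G1,1), (9,G3,2), (12,G4,3), (13,G4,4), (14,G2,5), (15,G2,6), (17,G1,7), (20,G1,8), (21,G4,9), (22,G3,10), (23,G2,11), (24,G2,12), (26,G3,13.5), (26,G4,13.5), (29,G4,15)
Step 2: Sum ranks within each group.
R_1 = 16 (n_1 = 3)
R_2 = 34 (n_2 = 4)
R_3 = 25.5 (n_3 = 3)
R_4 = 44.5 (n_4 = 5)
Step 3: H = 12/(N(N+1)) * sum(R_i^2/n_i) - 3(N+1)
     = 12/(15*16) * (16^2/3 + 34^2/4 + 25.5^2/3 + 44.5^2/5) - 3*16
     = 0.050000 * 987.133 - 48
     = 1.356667.
Step 4: Ties present; correction factor C = 1 - 6/(15^3 - 15) = 0.998214. Corrected H = 1.356667 / 0.998214 = 1.359094.
Step 5: Under H0, H ~ chi^2(3); p-value = 0.715151.
Step 6: alpha = 0.1. fail to reject H0.

H = 1.3591, df = 3, p = 0.715151, fail to reject H0.


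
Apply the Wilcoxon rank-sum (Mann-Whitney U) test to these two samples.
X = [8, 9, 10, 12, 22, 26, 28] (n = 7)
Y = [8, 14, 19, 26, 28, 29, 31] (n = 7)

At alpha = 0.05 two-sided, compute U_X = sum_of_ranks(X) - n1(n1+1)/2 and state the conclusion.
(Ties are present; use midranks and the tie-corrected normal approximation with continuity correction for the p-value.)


Step 1: Combine and sort all 14 observations; assign midranks.
sorted (value, group): (8,X), (8,Y), (9,X), (10,X), (12,X), (14,Y), (19,Y), (22,X), (26,X), (26,Y), (28,X), (28,Y), (29,Y), (31,Y)
ranks: 8->1.5, 8->1.5, 9->3, 10->4, 12->5, 14->6, 19->7, 22->8, 26->9.5, 26->9.5, 28->11.5, 28->11.5, 29->13, 31->14
Step 2: Rank sum for X: R1 = 1.5 + 3 + 4 + 5 + 8 + 9.5 + 11.5 = 42.5.
Step 3: U_X = R1 - n1(n1+1)/2 = 42.5 - 7*8/2 = 42.5 - 28 = 14.5.
       U_Y = n1*n2 - U_X = 49 - 14.5 = 34.5.
Step 4: Ties are present, so use the tie-corrected normal approximation (with continuity correction) for the p-value.
Step 5: p-value = 0.223267; compare to alpha = 0.05. fail to reject H0.

U_X = 14.5, p = 0.223267, fail to reject H0 at alpha = 0.05.


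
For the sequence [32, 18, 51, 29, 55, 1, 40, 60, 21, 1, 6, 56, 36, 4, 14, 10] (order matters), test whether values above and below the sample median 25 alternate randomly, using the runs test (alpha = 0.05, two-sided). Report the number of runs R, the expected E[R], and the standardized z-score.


Step 1: Compute median = 25; label A = above, B = below.
Labels in order: ABAAABAABBBAABBB  (n_A = 8, n_B = 8)
Step 2: Count runs R = 8.
Step 3: Under H0 (random ordering), E[R] = 2*n_A*n_B/(n_A+n_B) + 1 = 2*8*8/16 + 1 = 9.0000.
        Var[R] = 2*n_A*n_B*(2*n_A*n_B - n_A - n_B) / ((n_A+n_B)^2 * (n_A+n_B-1)) = 14336/3840 = 3.7333.
        SD[R] = 1.9322.
Step 4: Continuity-corrected z = (R + 0.5 - E[R]) / SD[R] = (8 + 0.5 - 9.0000) / 1.9322 = -0.2588.
Step 5: Two-sided p-value via normal approximation = 2*(1 - Phi(|z|)) = 0.795809.
Step 6: alpha = 0.05. fail to reject H0.

R = 8, z = -0.2588, p = 0.795809, fail to reject H0.


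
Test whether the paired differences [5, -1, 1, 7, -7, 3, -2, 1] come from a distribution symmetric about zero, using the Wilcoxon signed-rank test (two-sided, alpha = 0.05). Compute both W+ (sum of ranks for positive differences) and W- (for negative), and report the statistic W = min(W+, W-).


Step 1: Drop any zero differences (none here) and take |d_i|.
|d| = [5, 1, 1, 7, 7, 3, 2, 1]
Step 2: Midrank |d_i| (ties get averaged ranks).
ranks: |5|->6, |1|->2, |1|->2, |7|->7.5, |7|->7.5, |3|->5, |2|->4, |1|->2
Step 3: Attach original signs; sum ranks with positive sign and with negative sign.
W+ = 6 + 2 + 7.5 + 5 + 2 = 22.5
W- = 2 + 7.5 + 4 = 13.5
(Check: W+ + W- = 36 should equal n(n+1)/2 = 36.)
Step 4: Test statistic W = min(W+, W-) = 13.5.
Step 5: Ties in |d|, so use the tie-corrected normal approximation.
        E[W] = n(n+1)/4 = 8*9/4 = 18.
        Tie groups: |d|=1 (t=3), |d|=7 (t=2); sum(t^3 - t) = 30.
        Var[W] = n(n+1)(2n+1)/24 - sum(t^3-t)/48 = 1224/24 - 30/48 = 50.375.
        z = (W - E[W]) / sqrt(Var[W]) = (13.5 - 18) / 7.0975 = -0.6340.
        Two-sided p = 2*Phi(z) = 0.526066.
Step 6: alpha = 0.05. fail to reject H0.

W+ = 22.5, W- = 13.5, W = min = 13.5, p = 0.526066, fail to reject H0.


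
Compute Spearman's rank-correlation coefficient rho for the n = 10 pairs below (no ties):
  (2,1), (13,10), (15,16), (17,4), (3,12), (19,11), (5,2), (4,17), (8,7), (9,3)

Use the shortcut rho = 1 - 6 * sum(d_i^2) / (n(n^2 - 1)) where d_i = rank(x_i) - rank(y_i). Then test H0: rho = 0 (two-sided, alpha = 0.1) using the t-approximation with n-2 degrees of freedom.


Step 1: Rank x and y separately (midranks; no ties here).
rank(x): 2->1, 13->7, 15->8, 17->9, 3->2, 19->10, 5->4, 4->3, 8->5, 9->6
rank(y): 1->1, 10->6, 16->9, 4->4, 12->8, 11->7, 2->2, 17->10, 7->5, 3->3
Step 2: d_i = R_x(i) - R_y(i); compute d_i^2.
  (1-1)^2=0, (7-6)^2=1, (8-9)^2=1, (9-4)^2=25, (2-8)^2=36, (10-7)^2=9, (4-2)^2=4, (3-10)^2=49, (5-5)^2=0, (6-3)^2=9
sum(d^2) = 134.
Step 3: rho = 1 - 6*134 / (10*(10^2 - 1)) = 1 - 804/990 = 0.187879.
Step 4: Under H0, t = rho * sqrt((n-2)/(1-rho^2)) = 0.5410 ~ t(8).
Step 5: Two-sided p-value from the t-distribution with 8 df = 0.603218.
Step 6: alpha = 0.1. fail to reject H0.

rho = 0.1879, p = 0.603218, fail to reject H0 at alpha = 0.1.
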